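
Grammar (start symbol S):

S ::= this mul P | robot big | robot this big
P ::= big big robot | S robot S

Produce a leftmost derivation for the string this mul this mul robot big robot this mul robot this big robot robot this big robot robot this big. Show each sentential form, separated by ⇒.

S ⇒ this mul P ⇒ this mul S robot S ⇒ this mul this mul P robot S ⇒ this mul this mul S robot S robot S ⇒ this mul this mul robot big robot S robot S ⇒ this mul this mul robot big robot this mul P robot S ⇒ this mul this mul robot big robot this mul S robot S robot S ⇒ this mul this mul robot big robot this mul robot this big robot S robot S ⇒ this mul this mul robot big robot this mul robot this big robot robot this big robot S ⇒ this mul this mul robot big robot this mul robot this big robot robot this big robot robot this big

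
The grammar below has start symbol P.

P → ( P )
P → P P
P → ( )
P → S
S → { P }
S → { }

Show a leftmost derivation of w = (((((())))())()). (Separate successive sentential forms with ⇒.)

P ⇒ (P)   [P → ( P )]
(P) ⇒ (PP)   [P → P P]
(PP) ⇒ ((P)P)   [P → ( P )]
((P)P) ⇒ ((PP)P)   [P → P P]
((PP)P) ⇒ (((P)P)P)   [P → ( P )]
(((P)P)P) ⇒ ((((P))P)P)   [P → ( P )]
((((P))P)P) ⇒ (((((P)))P)P)   [P → ( P )]
(((((P)))P)P) ⇒ (((((())))P)P)   [P → ( )]
(((((())))P)P) ⇒ (((((())))())P)   [P → ( )]
(((((())))())P) ⇒ (((((())))())())   [P → ( )]

P ⇒ (P) ⇒ (PP) ⇒ ((P)P) ⇒ ((PP)P) ⇒ (((P)P)P) ⇒ ((((P))P)P) ⇒ (((((P)))P)P) ⇒ (((((())))P)P) ⇒ (((((())))())P) ⇒ (((((())))())())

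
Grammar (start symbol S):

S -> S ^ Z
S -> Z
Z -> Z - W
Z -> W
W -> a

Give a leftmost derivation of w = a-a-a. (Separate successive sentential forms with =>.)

S => Z   [S -> Z]
Z => Z-W   [Z -> Z - W]
Z-W => Z-W-W   [Z -> Z - W]
Z-W-W => W-W-W   [Z -> W]
W-W-W => a-W-W   [W -> a]
a-W-W => a-a-W   [W -> a]
a-a-W => a-a-a   [W -> a]

S => Z => Z-W => Z-W-W => W-W-W => a-W-W => a-a-W => a-a-a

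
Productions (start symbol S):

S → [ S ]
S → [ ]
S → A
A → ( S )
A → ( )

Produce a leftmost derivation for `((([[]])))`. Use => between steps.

S => A   [S → A]
A => (S)   [A → ( S )]
(S) => (A)   [S → A]
(A) => ((S))   [A → ( S )]
((S)) => ((A))   [S → A]
((A)) => (((S)))   [A → ( S )]
(((S))) => ((([S])))   [S → [ S ]]
((([S]))) => ((([[]])))   [S → [ ]]

S => A => (S) => (A) => ((S)) => ((A)) => (((S))) => ((([S]))) => ((([[]])))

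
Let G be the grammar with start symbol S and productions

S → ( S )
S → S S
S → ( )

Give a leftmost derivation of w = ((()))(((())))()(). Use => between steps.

S => SS => (S)S => ((S))S => ((()))S => ((()))SS => ((()))SSS => ((()))(S)SS => ((()))((S))SS => ((()))(((S)))SS => ((()))(((())))SS => ((()))(((())))()S => ((()))(((())))()()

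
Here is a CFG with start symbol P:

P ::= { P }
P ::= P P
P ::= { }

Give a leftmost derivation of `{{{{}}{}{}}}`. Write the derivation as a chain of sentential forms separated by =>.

P => {P} => {{P}} => {{PP}} => {{PPP}} => {{{P}PP}} => {{{{}}PP}} => {{{{}}{}P}} => {{{{}}{}{}}}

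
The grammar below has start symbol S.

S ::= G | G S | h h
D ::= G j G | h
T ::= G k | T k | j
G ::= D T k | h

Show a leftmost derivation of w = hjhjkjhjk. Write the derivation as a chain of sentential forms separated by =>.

S => G => DTk => GjGTk => DTkjGTk => GjGTkjGTk => hjGTkjGTk => hjhTkjGTk => hjhjkjGTk => hjhjkjhTk => hjhjkjhjk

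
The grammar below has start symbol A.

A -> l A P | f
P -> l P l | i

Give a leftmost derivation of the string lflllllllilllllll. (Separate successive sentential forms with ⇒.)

A⇒lAP⇒lfP⇒lflPl⇒lfllPll⇒lflllPlll⇒lfllllPllll⇒lflllllPlllll⇒lfllllllPllllll⇒lflllllllPlllllll⇒lflllllllilllllll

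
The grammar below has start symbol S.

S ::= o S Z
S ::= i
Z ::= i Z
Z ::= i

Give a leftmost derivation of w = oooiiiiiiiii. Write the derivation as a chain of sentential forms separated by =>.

S=>oSZ=>ooSZZ=>oooSZZZ=>oooiZZZ=>oooiiZZ=>oooiiiZZ=>oooiiiiZZ=>oooiiiiiZZ=>oooiiiiiiZ=>oooiiiiiiiZ=>oooiiiiiiiiZ=>oooiiiiiiiii

S => oSZ   [S ::= o S Z]
oSZ => ooSZZ   [S ::= o S Z]
ooSZZ => oooSZZZ   [S ::= o S Z]
oooSZZZ => oooiZZZ   [S ::= i]
oooiZZZ => oooiiZZ   [Z ::= i]
oooiiZZ => oooiiiZZ   [Z ::= i Z]
oooiiiZZ => oooiiiiZZ   [Z ::= i Z]
oooiiiiZZ => oooiiiiiZZ   [Z ::= i Z]
oooiiiiiZZ => oooiiiiiiZ   [Z ::= i]
oooiiiiiiZ => oooiiiiiiiZ   [Z ::= i Z]
oooiiiiiiiZ => oooiiiiiiiiZ   [Z ::= i Z]
oooiiiiiiiiZ => oooiiiiiiiii   [Z ::= i]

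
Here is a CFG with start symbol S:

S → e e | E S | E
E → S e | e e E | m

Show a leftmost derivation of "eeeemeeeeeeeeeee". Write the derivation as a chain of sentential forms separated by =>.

S => ES => eeES => eeSeS => eeESeS => eeSeSeS => eeESeSeS => eeeeESeSeS => eeeemSeSeS => eeeemeeeSeS => eeeemeeeESeS => eeeemeeeSeSeS => eeeemeeeeeeSeS => eeeemeeeeeeeeeS => eeeemeeeeeeeeeee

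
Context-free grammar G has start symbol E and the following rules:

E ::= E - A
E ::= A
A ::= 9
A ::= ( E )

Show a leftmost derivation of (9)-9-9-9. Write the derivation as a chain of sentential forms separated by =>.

E => E-A   [E ::= E - A]
E-A => E-A-A   [E ::= E - A]
E-A-A => E-A-A-A   [E ::= E - A]
E-A-A-A => A-A-A-A   [E ::= A]
A-A-A-A => (E)-A-A-A   [A ::= ( E )]
(E)-A-A-A => (A)-A-A-A   [E ::= A]
(A)-A-A-A => (9)-A-A-A   [A ::= 9]
(9)-A-A-A => (9)-9-A-A   [A ::= 9]
(9)-9-A-A => (9)-9-9-A   [A ::= 9]
(9)-9-9-A => (9)-9-9-9   [A ::= 9]

E=>E-A=>E-A-A=>E-A-A-A=>A-A-A-A=>(E)-A-A-A=>(A)-A-A-A=>(9)-A-A-A=>(9)-9-A-A=>(9)-9-9-A=>(9)-9-9-9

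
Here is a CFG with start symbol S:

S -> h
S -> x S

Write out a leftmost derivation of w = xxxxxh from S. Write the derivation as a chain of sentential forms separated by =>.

S => xS => xxS => xxxS => xxxxS => xxxxxS => xxxxxh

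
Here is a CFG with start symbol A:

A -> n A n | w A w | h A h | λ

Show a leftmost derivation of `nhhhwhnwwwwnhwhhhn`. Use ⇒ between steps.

A ⇒ nAn   [A -> n A n]
nAn ⇒ nhAhn   [A -> h A h]
nhAhn ⇒ nhhAhhn   [A -> h A h]
nhhAhhn ⇒ nhhhAhhhn   [A -> h A h]
nhhhAhhhn ⇒ nhhhwAwhhhn   [A -> w A w]
nhhhwAwhhhn ⇒ nhhhwhAhwhhhn   [A -> h A h]
nhhhwhAhwhhhn ⇒ nhhhwhnAnhwhhhn   [A -> n A n]
nhhhwhnAnhwhhhn ⇒ nhhhwhnwAwnhwhhhn   [A -> w A w]
nhhhwhnwAwnhwhhhn ⇒ nhhhwhnwwAwwnhwhhhn   [A -> w A w]
nhhhwhnwwAwwnhwhhhn ⇒ nhhhwhnwwwwnhwhhhn   [A -> λ]

A⇒nAn⇒nhAhn⇒nhhAhhn⇒nhhhAhhhn⇒nhhhwAwhhhn⇒nhhhwhAhwhhhn⇒nhhhwhnAnhwhhhn⇒nhhhwhnwAwnhwhhhn⇒nhhhwhnwwAwwnhwhhhn⇒nhhhwhnwwwwnhwhhhn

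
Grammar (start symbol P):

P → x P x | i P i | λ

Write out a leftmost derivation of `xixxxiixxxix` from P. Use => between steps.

P=>xPx=>xiPix=>xixPxix=>xixxPxxix=>xixxxPxxxix=>xixxxiPixxxix=>xixxxiixxxix

P => xPx   [P → x P x]
xPx => xiPix   [P → i P i]
xiPix => xixPxix   [P → x P x]
xixPxix => xixxPxxix   [P → x P x]
xixxPxxix => xixxxPxxxix   [P → x P x]
xixxxPxxxix => xixxxiPixxxix   [P → i P i]
xixxxiPixxxix => xixxxiixxxix   [P → λ]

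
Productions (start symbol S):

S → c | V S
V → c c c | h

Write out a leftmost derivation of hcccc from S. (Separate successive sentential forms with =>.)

S => VS => hS => hVS => hcccS => hcccc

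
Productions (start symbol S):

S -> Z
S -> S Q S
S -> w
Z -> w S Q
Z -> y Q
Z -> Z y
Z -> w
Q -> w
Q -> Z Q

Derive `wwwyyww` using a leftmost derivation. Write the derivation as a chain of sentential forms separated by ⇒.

S⇒Z⇒wSQ⇒wZQ⇒wwSQQ⇒wwZQQ⇒wwZyQQ⇒wwZyyQQ⇒wwwyyQQ⇒wwwyywQ⇒wwwyyww

S ⇒ Z   [S -> Z]
Z ⇒ wSQ   [Z -> w S Q]
wSQ ⇒ wZQ   [S -> Z]
wZQ ⇒ wwSQQ   [Z -> w S Q]
wwSQQ ⇒ wwZQQ   [S -> Z]
wwZQQ ⇒ wwZyQQ   [Z -> Z y]
wwZyQQ ⇒ wwZyyQQ   [Z -> Z y]
wwZyyQQ ⇒ wwwyyQQ   [Z -> w]
wwwyyQQ ⇒ wwwyywQ   [Q -> w]
wwwyywQ ⇒ wwwyyww   [Q -> w]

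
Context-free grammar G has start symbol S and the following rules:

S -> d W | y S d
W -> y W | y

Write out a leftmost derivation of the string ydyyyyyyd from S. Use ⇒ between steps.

S ⇒ ySd ⇒ ydWd ⇒ ydyWd ⇒ ydyyWd ⇒ ydyyyWd ⇒ ydyyyyWd ⇒ ydyyyyyWd ⇒ ydyyyyyyd

S ⇒ ySd   [S -> y S d]
ySd ⇒ ydWd   [S -> d W]
ydWd ⇒ ydyWd   [W -> y W]
ydyWd ⇒ ydyyWd   [W -> y W]
ydyyWd ⇒ ydyyyWd   [W -> y W]
ydyyyWd ⇒ ydyyyyWd   [W -> y W]
ydyyyyWd ⇒ ydyyyyyWd   [W -> y W]
ydyyyyyWd ⇒ ydyyyyyyd   [W -> y]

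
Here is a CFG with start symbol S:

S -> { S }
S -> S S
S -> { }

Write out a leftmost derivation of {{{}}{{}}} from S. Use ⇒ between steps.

S⇒{S}⇒{SS}⇒{{S}S}⇒{{{}}S}⇒{{{}}{S}}⇒{{{}}{{}}}

S ⇒ {S}   [S -> { S }]
{S} ⇒ {SS}   [S -> S S]
{SS} ⇒ {{S}S}   [S -> { S }]
{{S}S} ⇒ {{{}}S}   [S -> { }]
{{{}}S} ⇒ {{{}}{S}}   [S -> { S }]
{{{}}{S}} ⇒ {{{}}{{}}}   [S -> { }]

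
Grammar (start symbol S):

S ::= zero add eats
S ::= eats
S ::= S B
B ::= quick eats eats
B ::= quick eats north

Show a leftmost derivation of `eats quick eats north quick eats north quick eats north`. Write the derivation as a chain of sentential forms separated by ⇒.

S ⇒ S B   [S ::= S B]
S B ⇒ S B B   [S ::= S B]
S B B ⇒ S B B B   [S ::= S B]
S B B B ⇒ eats B B B   [S ::= eats]
eats B B B ⇒ eats quick eats north B B   [B ::= quick eats north]
eats quick eats north B B ⇒ eats quick eats north quick eats north B   [B ::= quick eats north]
eats quick eats north quick eats north B ⇒ eats quick eats north quick eats north quick eats north   [B ::= quick eats north]

S ⇒ S B ⇒ S B B ⇒ S B B B ⇒ eats B B B ⇒ eats quick eats north B B ⇒ eats quick eats north quick eats north B ⇒ eats quick eats north quick eats north quick eats north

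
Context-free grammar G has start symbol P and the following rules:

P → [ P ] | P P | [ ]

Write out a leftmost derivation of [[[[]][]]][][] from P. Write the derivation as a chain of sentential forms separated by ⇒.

P ⇒ PP ⇒ PPP ⇒ [P]PP ⇒ [[P]]PP ⇒ [[PP]]PP ⇒ [[[P]P]]PP ⇒ [[[[]]P]]PP ⇒ [[[[]][]]]PP ⇒ [[[[]][]]][]P ⇒ [[[[]][]]][][]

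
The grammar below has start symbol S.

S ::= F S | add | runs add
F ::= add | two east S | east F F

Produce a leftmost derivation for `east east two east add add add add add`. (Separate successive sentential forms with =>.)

S => F S => east F F S => east east F F F S => east east two east S F F S => east east two east F S F F S => east east two east add S F F S => east east two east add add F F S => east east two east add add add F S => east east two east add add add add S => east east two east add add add add add

S => F S   [S ::= F S]
F S => east F F S   [F ::= east F F]
east F F S => east east F F F S   [F ::= east F F]
east east F F F S => east east two east S F F S   [F ::= two east S]
east east two east S F F S => east east two east F S F F S   [S ::= F S]
east east two east F S F F S => east east two east add S F F S   [F ::= add]
east east two east add S F F S => east east two east add add F F S   [S ::= add]
east east two east add add F F S => east east two east add add add F S   [F ::= add]
east east two east add add add F S => east east two east add add add add S   [F ::= add]
east east two east add add add add S => east east two east add add add add add   [S ::= add]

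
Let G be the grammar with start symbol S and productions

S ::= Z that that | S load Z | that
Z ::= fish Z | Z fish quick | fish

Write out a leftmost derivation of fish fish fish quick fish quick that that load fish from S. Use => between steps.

S => S load Z => Z that that load Z => Z fish quick that that load Z => Z fish quick fish quick that that load Z => fish Z fish quick fish quick that that load Z => fish fish fish quick fish quick that that load Z => fish fish fish quick fish quick that that load fish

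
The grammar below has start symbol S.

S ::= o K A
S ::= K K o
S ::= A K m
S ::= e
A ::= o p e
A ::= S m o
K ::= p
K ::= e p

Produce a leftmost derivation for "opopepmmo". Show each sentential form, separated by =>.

S => oKA   [S ::= o K A]
oKA => opA   [K ::= p]
opA => opSmo   [A ::= S m o]
opSmo => opAKmmo   [S ::= A K m]
opAKmmo => opopeKmmo   [A ::= o p e]
opopeKmmo => opopepmmo   [K ::= p]

S => oKA => opA => opSmo => opAKmmo => opopeKmmo => opopepmmo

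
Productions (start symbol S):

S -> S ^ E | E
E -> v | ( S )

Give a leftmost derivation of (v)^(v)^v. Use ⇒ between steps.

S ⇒ S^E ⇒ S^E^E ⇒ E^E^E ⇒ (S)^E^E ⇒ (E)^E^E ⇒ (v)^E^E ⇒ (v)^(S)^E ⇒ (v)^(E)^E ⇒ (v)^(v)^E ⇒ (v)^(v)^v

S ⇒ S^E   [S -> S ^ E]
S^E ⇒ S^E^E   [S -> S ^ E]
S^E^E ⇒ E^E^E   [S -> E]
E^E^E ⇒ (S)^E^E   [E -> ( S )]
(S)^E^E ⇒ (E)^E^E   [S -> E]
(E)^E^E ⇒ (v)^E^E   [E -> v]
(v)^E^E ⇒ (v)^(S)^E   [E -> ( S )]
(v)^(S)^E ⇒ (v)^(E)^E   [S -> E]
(v)^(E)^E ⇒ (v)^(v)^E   [E -> v]
(v)^(v)^E ⇒ (v)^(v)^v   [E -> v]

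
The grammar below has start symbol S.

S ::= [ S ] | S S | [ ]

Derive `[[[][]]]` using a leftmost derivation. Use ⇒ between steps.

S ⇒ [S]   [S ::= [ S ]]
[S] ⇒ [[S]]   [S ::= [ S ]]
[[S]] ⇒ [[SS]]   [S ::= S S]
[[SS]] ⇒ [[[]S]]   [S ::= [ ]]
[[[]S]] ⇒ [[[][]]]   [S ::= [ ]]

S ⇒ [S] ⇒ [[S]] ⇒ [[SS]] ⇒ [[[]S]] ⇒ [[[][]]]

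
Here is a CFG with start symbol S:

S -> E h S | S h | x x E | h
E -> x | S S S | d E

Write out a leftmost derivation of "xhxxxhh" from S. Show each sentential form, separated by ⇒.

S ⇒ EhS ⇒ xhS ⇒ xhSh ⇒ xhShh ⇒ xhxxEhh ⇒ xhxxxhh

S ⇒ EhS   [S -> E h S]
EhS ⇒ xhS   [E -> x]
xhS ⇒ xhSh   [S -> S h]
xhSh ⇒ xhShh   [S -> S h]
xhShh ⇒ xhxxEhh   [S -> x x E]
xhxxEhh ⇒ xhxxxhh   [E -> x]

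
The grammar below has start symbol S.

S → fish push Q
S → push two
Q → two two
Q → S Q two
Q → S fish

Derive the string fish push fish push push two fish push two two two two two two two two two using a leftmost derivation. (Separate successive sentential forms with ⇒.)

S ⇒ fish push Q ⇒ fish push S Q two ⇒ fish push fish push Q Q two ⇒ fish push fish push S Q two Q two ⇒ fish push fish push push two Q two Q two ⇒ fish push fish push push two S Q two two Q two ⇒ fish push fish push push two fish push Q Q two two Q two ⇒ fish push fish push push two fish push two two Q two two Q two ⇒ fish push fish push push two fish push two two two two two two Q two ⇒ fish push fish push push two fish push two two two two two two two two two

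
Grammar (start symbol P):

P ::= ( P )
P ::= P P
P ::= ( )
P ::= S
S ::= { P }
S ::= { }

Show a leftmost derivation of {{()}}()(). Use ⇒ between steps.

P⇒PP⇒PPP⇒SPP⇒{P}PP⇒{S}PP⇒{{P}}PP⇒{{()}}PP⇒{{()}}()P⇒{{()}}()()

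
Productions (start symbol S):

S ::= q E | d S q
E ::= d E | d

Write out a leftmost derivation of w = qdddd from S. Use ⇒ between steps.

S⇒qE⇒qdE⇒qddE⇒qdddE⇒qdddd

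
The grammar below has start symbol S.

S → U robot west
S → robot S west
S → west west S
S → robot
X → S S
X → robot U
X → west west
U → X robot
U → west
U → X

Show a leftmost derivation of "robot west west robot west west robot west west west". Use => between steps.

S => robot S west => robot west west S west => robot west west robot S west west => robot west west robot U robot west west west => robot west west robot X robot west west west => robot west west robot west west robot west west west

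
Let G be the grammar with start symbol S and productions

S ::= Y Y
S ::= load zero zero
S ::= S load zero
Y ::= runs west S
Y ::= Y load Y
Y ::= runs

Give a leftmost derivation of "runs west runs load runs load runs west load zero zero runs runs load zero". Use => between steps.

S => S load zero   [S ::= S load zero]
S load zero => Y Y load zero   [S ::= Y Y]
Y Y load zero => runs west S Y load zero   [Y ::= runs west S]
runs west S Y load zero => runs west Y Y Y load zero   [S ::= Y Y]
runs west Y Y Y load zero => runs west Y load Y Y Y load zero   [Y ::= Y load Y]
runs west Y load Y Y Y load zero => runs west Y load Y load Y Y Y load zero   [Y ::= Y load Y]
runs west Y load Y load Y Y Y load zero => runs west runs load Y load Y Y Y load zero   [Y ::= runs]
runs west runs load Y load Y Y Y load zero => runs west runs load runs load Y Y Y load zero   [Y ::= runs]
runs west runs load runs load Y Y Y load zero => runs west runs load runs load runs west S Y Y load zero   [Y ::= runs west S]
runs west runs load runs load runs west S Y Y load zero => runs west runs load runs load runs west load zero zero Y Y load zero   [S ::= load zero zero]
runs west runs load runs load runs west load zero zero Y Y load zero => runs west runs load runs load runs west load zero zero runs Y load zero   [Y ::= runs]
runs west runs load runs load runs west load zero zero runs Y load zero => runs west runs load runs load runs west load zero zero runs runs load zero   [Y ::= runs]

S => S load zero => Y Y load zero => runs west S Y load zero => runs west Y Y Y load zero => runs west Y load Y Y Y load zero => runs west Y load Y load Y Y Y load zero => runs west runs load Y load Y Y Y load zero => runs west runs load runs load Y Y Y load zero => runs west runs load runs load runs west S Y Y load zero => runs west runs load runs load runs west load zero zero Y Y load zero => runs west runs load runs load runs west load zero zero runs Y load zero => runs west runs load runs load runs west load zero zero runs runs load zero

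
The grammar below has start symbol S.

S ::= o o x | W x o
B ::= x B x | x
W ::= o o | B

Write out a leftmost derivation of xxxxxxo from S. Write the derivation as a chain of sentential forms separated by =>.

S=>Wxo=>Bxo=>xBxxo=>xxBxxxo=>xxxxxxo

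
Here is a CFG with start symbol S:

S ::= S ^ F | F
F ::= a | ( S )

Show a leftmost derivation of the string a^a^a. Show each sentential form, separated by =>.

S=>S^F=>S^F^F=>F^F^F=>a^F^F=>a^a^F=>a^a^a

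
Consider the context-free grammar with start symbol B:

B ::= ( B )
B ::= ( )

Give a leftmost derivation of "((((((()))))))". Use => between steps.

B => (B) => ((B)) => (((B))) => ((((B)))) => (((((B))))) => ((((((B)))))) => ((((((()))))))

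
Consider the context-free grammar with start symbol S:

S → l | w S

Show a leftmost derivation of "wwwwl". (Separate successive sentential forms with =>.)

S => wS   [S → w S]
wS => wwS   [S → w S]
wwS => wwwS   [S → w S]
wwwS => wwwwS   [S → w S]
wwwwS => wwwwl   [S → l]

S=>wS=>wwS=>wwwS=>wwwwS=>wwwwl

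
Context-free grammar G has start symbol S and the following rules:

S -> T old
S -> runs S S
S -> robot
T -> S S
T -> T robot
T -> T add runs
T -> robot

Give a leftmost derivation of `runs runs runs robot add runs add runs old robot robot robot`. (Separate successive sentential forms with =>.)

S => runs S S => runs runs S S S => runs runs runs S S S S => runs runs runs T old S S S => runs runs runs T add runs old S S S => runs runs runs T add runs add runs old S S S => runs runs runs robot add runs add runs old S S S => runs runs runs robot add runs add runs old robot S S => runs runs runs robot add runs add runs old robot robot S => runs runs runs robot add runs add runs old robot robot robot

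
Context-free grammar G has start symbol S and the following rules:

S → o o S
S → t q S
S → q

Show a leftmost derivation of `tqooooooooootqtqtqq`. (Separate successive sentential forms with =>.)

S => tqS   [S → t q S]
tqS => tqooS   [S → o o S]
tqooS => tqooooS   [S → o o S]
tqooooS => tqooooooS   [S → o o S]
tqooooooS => tqooooooooS   [S → o o S]
tqooooooooS => tqooooooooooS   [S → o o S]
tqooooooooooS => tqooooooooootqS   [S → t q S]
tqooooooooootqS => tqooooooooootqtqS   [S → t q S]
tqooooooooootqtqS => tqooooooooootqtqtqS   [S → t q S]
tqooooooooootqtqtqS => tqooooooooootqtqtqq   [S → q]

S => tqS => tqooS => tqooooS => tqooooooS => tqooooooooS => tqooooooooooS => tqooooooooootqS => tqooooooooootqtqS => tqooooooooootqtqtqS => tqooooooooootqtqtqq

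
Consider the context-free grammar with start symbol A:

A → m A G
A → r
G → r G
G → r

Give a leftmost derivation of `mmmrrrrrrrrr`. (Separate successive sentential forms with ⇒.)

A ⇒ mAG   [A → m A G]
mAG ⇒ mmAGG   [A → m A G]
mmAGG ⇒ mmmAGGG   [A → m A G]
mmmAGGG ⇒ mmmrGGG   [A → r]
mmmrGGG ⇒ mmmrrGG   [G → r]
mmmrrGG ⇒ mmmrrrGG   [G → r G]
mmmrrrGG ⇒ mmmrrrrGG   [G → r G]
mmmrrrrGG ⇒ mmmrrrrrG   [G → r]
mmmrrrrrG ⇒ mmmrrrrrrG   [G → r G]
mmmrrrrrrG ⇒ mmmrrrrrrrG   [G → r G]
mmmrrrrrrrG ⇒ mmmrrrrrrrrG   [G → r G]
mmmrrrrrrrrG ⇒ mmmrrrrrrrrr   [G → r]

A ⇒ mAG ⇒ mmAGG ⇒ mmmAGGG ⇒ mmmrGGG ⇒ mmmrrGG ⇒ mmmrrrGG ⇒ mmmrrrrGG ⇒ mmmrrrrrG ⇒ mmmrrrrrrG ⇒ mmmrrrrrrrG ⇒ mmmrrrrrrrrG ⇒ mmmrrrrrrrrr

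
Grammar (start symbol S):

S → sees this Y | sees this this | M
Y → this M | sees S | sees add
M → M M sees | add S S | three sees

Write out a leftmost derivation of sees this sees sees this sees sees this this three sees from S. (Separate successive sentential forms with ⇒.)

S ⇒ sees this Y ⇒ sees this sees S ⇒ sees this sees sees this Y ⇒ sees this sees sees this sees S ⇒ sees this sees sees this sees sees this Y ⇒ sees this sees sees this sees sees this this M ⇒ sees this sees sees this sees sees this this three sees

S ⇒ sees this Y   [S → sees this Y]
sees this Y ⇒ sees this sees S   [Y → sees S]
sees this sees S ⇒ sees this sees sees this Y   [S → sees this Y]
sees this sees sees this Y ⇒ sees this sees sees this sees S   [Y → sees S]
sees this sees sees this sees S ⇒ sees this sees sees this sees sees this Y   [S → sees this Y]
sees this sees sees this sees sees this Y ⇒ sees this sees sees this sees sees this this M   [Y → this M]
sees this sees sees this sees sees this this M ⇒ sees this sees sees this sees sees this this three sees   [M → three sees]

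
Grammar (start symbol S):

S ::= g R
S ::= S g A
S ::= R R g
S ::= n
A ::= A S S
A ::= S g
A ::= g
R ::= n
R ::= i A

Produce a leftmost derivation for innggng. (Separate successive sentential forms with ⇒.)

S ⇒ RRg ⇒ iARg ⇒ iSgRg ⇒ iRRggRg ⇒ inRggRg ⇒ innggRg ⇒ innggng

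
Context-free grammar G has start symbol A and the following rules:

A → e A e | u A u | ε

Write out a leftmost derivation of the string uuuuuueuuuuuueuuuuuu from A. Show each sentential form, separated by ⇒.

A ⇒ uAu   [A → u A u]
uAu ⇒ uuAuu   [A → u A u]
uuAuu ⇒ uuuAuuu   [A → u A u]
uuuAuuu ⇒ uuuuAuuuu   [A → u A u]
uuuuAuuuu ⇒ uuuuuAuuuuu   [A → u A u]
uuuuuAuuuuu ⇒ uuuuuuAuuuuuu   [A → u A u]
uuuuuuAuuuuuu ⇒ uuuuuueAeuuuuuu   [A → e A e]
uuuuuueAeuuuuuu ⇒ uuuuuueuAueuuuuuu   [A → u A u]
uuuuuueuAueuuuuuu ⇒ uuuuuueuuAuueuuuuuu   [A → u A u]
uuuuuueuuAuueuuuuuu ⇒ uuuuuueuuuAuuueuuuuuu   [A → u A u]
uuuuuueuuuAuuueuuuuuu ⇒ uuuuuueuuuuuueuuuuuu   [A → ε]

A ⇒ uAu ⇒ uuAuu ⇒ uuuAuuu ⇒ uuuuAuuuu ⇒ uuuuuAuuuuu ⇒ uuuuuuAuuuuuu ⇒ uuuuuueAeuuuuuu ⇒ uuuuuueuAueuuuuuu ⇒ uuuuuueuuAuueuuuuuu ⇒ uuuuuueuuuAuuueuuuuuu ⇒ uuuuuueuuuuuueuuuuuu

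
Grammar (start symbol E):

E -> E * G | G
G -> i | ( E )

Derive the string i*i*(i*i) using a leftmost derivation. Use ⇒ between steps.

E ⇒ E*G   [E -> E * G]
E*G ⇒ E*G*G   [E -> E * G]
E*G*G ⇒ G*G*G   [E -> G]
G*G*G ⇒ i*G*G   [G -> i]
i*G*G ⇒ i*i*G   [G -> i]
i*i*G ⇒ i*i*(E)   [G -> ( E )]
i*i*(E) ⇒ i*i*(E*G)   [E -> E * G]
i*i*(E*G) ⇒ i*i*(G*G)   [E -> G]
i*i*(G*G) ⇒ i*i*(i*G)   [G -> i]
i*i*(i*G) ⇒ i*i*(i*i)   [G -> i]

E ⇒ E*G ⇒ E*G*G ⇒ G*G*G ⇒ i*G*G ⇒ i*i*G ⇒ i*i*(E) ⇒ i*i*(E*G) ⇒ i*i*(G*G) ⇒ i*i*(i*G) ⇒ i*i*(i*i)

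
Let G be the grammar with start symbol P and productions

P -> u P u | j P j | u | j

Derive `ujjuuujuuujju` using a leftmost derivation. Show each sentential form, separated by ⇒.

P ⇒ uPu ⇒ ujPju ⇒ ujjPjju ⇒ ujjuPujju ⇒ ujjuuPuujju ⇒ ujjuuuPuuujju ⇒ ujjuuujuuujju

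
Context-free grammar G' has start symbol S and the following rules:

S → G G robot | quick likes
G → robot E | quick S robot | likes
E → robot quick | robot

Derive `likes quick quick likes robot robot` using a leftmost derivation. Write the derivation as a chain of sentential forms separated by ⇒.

S ⇒ G G robot   [S → G G robot]
G G robot ⇒ likes G robot   [G → likes]
likes G robot ⇒ likes quick S robot robot   [G → quick S robot]
likes quick S robot robot ⇒ likes quick quick likes robot robot   [S → quick likes]

S ⇒ G G robot ⇒ likes G robot ⇒ likes quick S robot robot ⇒ likes quick quick likes robot robot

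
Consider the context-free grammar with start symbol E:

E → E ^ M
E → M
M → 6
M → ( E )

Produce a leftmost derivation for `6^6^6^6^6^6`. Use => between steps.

E => E^M   [E → E ^ M]
E^M => E^M^M   [E → E ^ M]
E^M^M => E^M^M^M   [E → E ^ M]
E^M^M^M => E^M^M^M^M   [E → E ^ M]
E^M^M^M^M => E^M^M^M^M^M   [E → E ^ M]
E^M^M^M^M^M => M^M^M^M^M^M   [E → M]
M^M^M^M^M^M => 6^M^M^M^M^M   [M → 6]
6^M^M^M^M^M => 6^6^M^M^M^M   [M → 6]
6^6^M^M^M^M => 6^6^6^M^M^M   [M → 6]
6^6^6^M^M^M => 6^6^6^6^M^M   [M → 6]
6^6^6^6^M^M => 6^6^6^6^6^M   [M → 6]
6^6^6^6^6^M => 6^6^6^6^6^6   [M → 6]

E=>E^M=>E^M^M=>E^M^M^M=>E^M^M^M^M=>E^M^M^M^M^M=>M^M^M^M^M^M=>6^M^M^M^M^M=>6^6^M^M^M^M=>6^6^6^M^M^M=>6^6^6^6^M^M=>6^6^6^6^6^M=>6^6^6^6^6^6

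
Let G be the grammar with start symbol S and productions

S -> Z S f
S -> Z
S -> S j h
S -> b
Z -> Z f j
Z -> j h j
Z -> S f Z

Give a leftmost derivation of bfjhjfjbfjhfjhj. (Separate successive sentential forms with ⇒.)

S ⇒ Z   [S -> Z]
Z ⇒ SfZ   [Z -> S f Z]
SfZ ⇒ SjhfZ   [S -> S j h]
SjhfZ ⇒ ZSfjhfZ   [S -> Z S f]
ZSfjhfZ ⇒ ZfjSfjhfZ   [Z -> Z f j]
ZfjSfjhfZ ⇒ SfZfjSfjhfZ   [Z -> S f Z]
SfZfjSfjhfZ ⇒ bfZfjSfjhfZ   [S -> b]
bfZfjSfjhfZ ⇒ bfjhjfjSfjhfZ   [Z -> j h j]
bfjhjfjSfjhfZ ⇒ bfjhjfjbfjhfZ   [S -> b]
bfjhjfjbfjhfZ ⇒ bfjhjfjbfjhfjhj   [Z -> j h j]

S⇒Z⇒SfZ⇒SjhfZ⇒ZSfjhfZ⇒ZfjSfjhfZ⇒SfZfjSfjhfZ⇒bfZfjSfjhfZ⇒bfjhjfjSfjhfZ⇒bfjhjfjbfjhfZ⇒bfjhjfjbfjhfjhj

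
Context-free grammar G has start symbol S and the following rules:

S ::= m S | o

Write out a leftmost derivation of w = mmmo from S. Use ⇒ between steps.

S ⇒ mS ⇒ mmS ⇒ mmmS ⇒ mmmo

S ⇒ mS   [S ::= m S]
mS ⇒ mmS   [S ::= m S]
mmS ⇒ mmmS   [S ::= m S]
mmmS ⇒ mmmo   [S ::= o]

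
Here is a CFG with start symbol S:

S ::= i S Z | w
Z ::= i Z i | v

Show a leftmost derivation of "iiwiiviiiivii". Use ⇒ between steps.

S ⇒ iSZ ⇒ iiSZZ ⇒ iiwZZ ⇒ iiwiZiZ ⇒ iiwiiZiiZ ⇒ iiwiiviiZ ⇒ iiwiiviiiZi ⇒ iiwiiviiiiZii ⇒ iiwiiviiiivii

S ⇒ iSZ   [S ::= i S Z]
iSZ ⇒ iiSZZ   [S ::= i S Z]
iiSZZ ⇒ iiwZZ   [S ::= w]
iiwZZ ⇒ iiwiZiZ   [Z ::= i Z i]
iiwiZiZ ⇒ iiwiiZiiZ   [Z ::= i Z i]
iiwiiZiiZ ⇒ iiwiiviiZ   [Z ::= v]
iiwiiviiZ ⇒ iiwiiviiiZi   [Z ::= i Z i]
iiwiiviiiZi ⇒ iiwiiviiiiZii   [Z ::= i Z i]
iiwiiviiiiZii ⇒ iiwiiviiiivii   [Z ::= v]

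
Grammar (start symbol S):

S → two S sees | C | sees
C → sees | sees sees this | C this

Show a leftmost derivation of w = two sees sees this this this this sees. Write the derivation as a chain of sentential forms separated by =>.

S => two S sees => two C sees => two C this sees => two C this this sees => two C this this this sees => two sees sees this this this this sees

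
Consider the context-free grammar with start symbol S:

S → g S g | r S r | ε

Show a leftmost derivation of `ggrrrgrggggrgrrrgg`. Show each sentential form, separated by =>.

S=>gSg=>ggSgg=>ggrSrgg=>ggrrSrrgg=>ggrrrSrrrgg=>ggrrrgSgrrrgg=>ggrrrgrSrgrrrgg=>ggrrrgrgSgrgrrrgg=>ggrrrgrggSggrgrrrgg=>ggrrrgrggggrgrrrgg

S => gSg   [S → g S g]
gSg => ggSgg   [S → g S g]
ggSgg => ggrSrgg   [S → r S r]
ggrSrgg => ggrrSrrgg   [S → r S r]
ggrrSrrgg => ggrrrSrrrgg   [S → r S r]
ggrrrSrrrgg => ggrrrgSgrrrgg   [S → g S g]
ggrrrgSgrrrgg => ggrrrgrSrgrrrgg   [S → r S r]
ggrrrgrSrgrrrgg => ggrrrgrgSgrgrrrgg   [S → g S g]
ggrrrgrgSgrgrrrgg => ggrrrgrggSggrgrrrgg   [S → g S g]
ggrrrgrggSggrgrrrgg => ggrrrgrggggrgrrrgg   [S → ε]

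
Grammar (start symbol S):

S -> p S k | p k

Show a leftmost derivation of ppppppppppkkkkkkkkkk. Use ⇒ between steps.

S ⇒ pSk ⇒ ppSkk ⇒ pppSkkk ⇒ ppppSkkkk ⇒ pppppSkkkkk ⇒ ppppppSkkkkkk ⇒ pppppppSkkkkkkk ⇒ ppppppppSkkkkkkkk ⇒ pppppppppSkkkkkkkkk ⇒ ppppppppppkkkkkkkkkk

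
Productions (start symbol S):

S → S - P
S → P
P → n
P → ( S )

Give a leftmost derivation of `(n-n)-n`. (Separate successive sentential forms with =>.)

S => S-P   [S → S - P]
S-P => P-P   [S → P]
P-P => (S)-P   [P → ( S )]
(S)-P => (S-P)-P   [S → S - P]
(S-P)-P => (P-P)-P   [S → P]
(P-P)-P => (n-P)-P   [P → n]
(n-P)-P => (n-n)-P   [P → n]
(n-n)-P => (n-n)-n   [P → n]

S => S-P => P-P => (S)-P => (S-P)-P => (P-P)-P => (n-P)-P => (n-n)-P => (n-n)-n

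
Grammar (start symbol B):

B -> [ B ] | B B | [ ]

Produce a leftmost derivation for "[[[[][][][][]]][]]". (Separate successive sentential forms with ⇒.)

B⇒[B]⇒[BB]⇒[[B]B]⇒[[[B]]B]⇒[[[BB]]B]⇒[[[BBB]]B]⇒[[[BBBB]]B]⇒[[[BBBBB]]B]⇒[[[[]BBBB]]B]⇒[[[[][]BBB]]B]⇒[[[[][][]BB]]B]⇒[[[[][][][]B]]B]⇒[[[[][][][][]]]B]⇒[[[[][][][][]]][]]

B ⇒ [B]   [B -> [ B ]]
[B] ⇒ [BB]   [B -> B B]
[BB] ⇒ [[B]B]   [B -> [ B ]]
[[B]B] ⇒ [[[B]]B]   [B -> [ B ]]
[[[B]]B] ⇒ [[[BB]]B]   [B -> B B]
[[[BB]]B] ⇒ [[[BBB]]B]   [B -> B B]
[[[BBB]]B] ⇒ [[[BBBB]]B]   [B -> B B]
[[[BBBB]]B] ⇒ [[[BBBBB]]B]   [B -> B B]
[[[BBBBB]]B] ⇒ [[[[]BBBB]]B]   [B -> [ ]]
[[[[]BBBB]]B] ⇒ [[[[][]BBB]]B]   [B -> [ ]]
[[[[][]BBB]]B] ⇒ [[[[][][]BB]]B]   [B -> [ ]]
[[[[][][]BB]]B] ⇒ [[[[][][][]B]]B]   [B -> [ ]]
[[[[][][][]B]]B] ⇒ [[[[][][][][]]]B]   [B -> [ ]]
[[[[][][][][]]]B] ⇒ [[[[][][][][]]][]]   [B -> [ ]]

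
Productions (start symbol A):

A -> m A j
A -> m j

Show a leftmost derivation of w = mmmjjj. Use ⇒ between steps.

A ⇒ mAj   [A -> m A j]
mAj ⇒ mmAjj   [A -> m A j]
mmAjj ⇒ mmmjjj   [A -> m j]

A⇒mAj⇒mmAjj⇒mmmjjj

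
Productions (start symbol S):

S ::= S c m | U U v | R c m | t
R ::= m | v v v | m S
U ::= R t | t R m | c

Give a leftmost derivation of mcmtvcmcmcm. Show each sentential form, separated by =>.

S => Scm => Rcmcm => mScmcm => mScmcmcm => mUUvcmcmcm => mcUvcmcmcm => mcRtvcmcmcm => mcmtvcmcmcm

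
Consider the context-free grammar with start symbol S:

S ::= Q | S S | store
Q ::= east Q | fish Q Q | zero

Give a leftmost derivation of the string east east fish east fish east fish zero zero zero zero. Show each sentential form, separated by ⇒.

S ⇒ Q ⇒ east Q ⇒ east east Q ⇒ east east fish Q Q ⇒ east east fish east Q Q ⇒ east east fish east fish Q Q Q ⇒ east east fish east fish east Q Q Q ⇒ east east fish east fish east fish Q Q Q Q ⇒ east east fish east fish east fish zero Q Q Q ⇒ east east fish east fish east fish zero zero Q Q ⇒ east east fish east fish east fish zero zero zero Q ⇒ east east fish east fish east fish zero zero zero zero

S ⇒ Q   [S ::= Q]
Q ⇒ east Q   [Q ::= east Q]
east Q ⇒ east east Q   [Q ::= east Q]
east east Q ⇒ east east fish Q Q   [Q ::= fish Q Q]
east east fish Q Q ⇒ east east fish east Q Q   [Q ::= east Q]
east east fish east Q Q ⇒ east east fish east fish Q Q Q   [Q ::= fish Q Q]
east east fish east fish Q Q Q ⇒ east east fish east fish east Q Q Q   [Q ::= east Q]
east east fish east fish east Q Q Q ⇒ east east fish east fish east fish Q Q Q Q   [Q ::= fish Q Q]
east east fish east fish east fish Q Q Q Q ⇒ east east fish east fish east fish zero Q Q Q   [Q ::= zero]
east east fish east fish east fish zero Q Q Q ⇒ east east fish east fish east fish zero zero Q Q   [Q ::= zero]
east east fish east fish east fish zero zero Q Q ⇒ east east fish east fish east fish zero zero zero Q   [Q ::= zero]
east east fish east fish east fish zero zero zero Q ⇒ east east fish east fish east fish zero zero zero zero   [Q ::= zero]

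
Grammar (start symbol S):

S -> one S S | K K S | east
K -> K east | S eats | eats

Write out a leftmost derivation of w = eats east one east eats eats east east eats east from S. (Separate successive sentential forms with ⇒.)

S ⇒ K K S ⇒ K east K S ⇒ eats east K S ⇒ eats east S eats S ⇒ eats east one S S eats S ⇒ eats east one K K S S eats S ⇒ eats east one S eats K S S eats S ⇒ eats east one east eats K S S eats S ⇒ eats east one east eats eats S S eats S ⇒ eats east one east eats eats east S eats S ⇒ eats east one east eats eats east east eats S ⇒ eats east one east eats eats east east eats east

S ⇒ K K S   [S -> K K S]
K K S ⇒ K east K S   [K -> K east]
K east K S ⇒ eats east K S   [K -> eats]
eats east K S ⇒ eats east S eats S   [K -> S eats]
eats east S eats S ⇒ eats east one S S eats S   [S -> one S S]
eats east one S S eats S ⇒ eats east one K K S S eats S   [S -> K K S]
eats east one K K S S eats S ⇒ eats east one S eats K S S eats S   [K -> S eats]
eats east one S eats K S S eats S ⇒ eats east one east eats K S S eats S   [S -> east]
eats east one east eats K S S eats S ⇒ eats east one east eats eats S S eats S   [K -> eats]
eats east one east eats eats S S eats S ⇒ eats east one east eats eats east S eats S   [S -> east]
eats east one east eats eats east S eats S ⇒ eats east one east eats eats east east eats S   [S -> east]
eats east one east eats eats east east eats S ⇒ eats east one east eats eats east east eats east   [S -> east]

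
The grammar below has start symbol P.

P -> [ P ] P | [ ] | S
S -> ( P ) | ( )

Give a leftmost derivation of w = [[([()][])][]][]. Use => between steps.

P => [P]P   [P -> [ P ] P]
[P]P => [[P]P]P   [P -> [ P ] P]
[[P]P]P => [[S]P]P   [P -> S]
[[S]P]P => [[(P)]P]P   [S -> ( P )]
[[(P)]P]P => [[([P]P)]P]P   [P -> [ P ] P]
[[([P]P)]P]P => [[([S]P)]P]P   [P -> S]
[[([S]P)]P]P => [[([()]P)]P]P   [S -> ( )]
[[([()]P)]P]P => [[([()][])]P]P   [P -> [ ]]
[[([()][])]P]P => [[([()][])][]]P   [P -> [ ]]
[[([()][])][]]P => [[([()][])][]][]   [P -> [ ]]

P => [P]P => [[P]P]P => [[S]P]P => [[(P)]P]P => [[([P]P)]P]P => [[([S]P)]P]P => [[([()]P)]P]P => [[([()][])]P]P => [[([()][])][]]P => [[([()][])][]][]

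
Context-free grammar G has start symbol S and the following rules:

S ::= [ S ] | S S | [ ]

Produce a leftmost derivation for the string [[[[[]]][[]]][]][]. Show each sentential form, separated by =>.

S => SS => [S]S => [SS]S => [[S]S]S => [[SS]S]S => [[[S]S]S]S => [[[[S]]S]S]S => [[[[[]]]S]S]S => [[[[[]]][S]]S]S => [[[[[]]][[]]]S]S => [[[[[]]][[]]][]]S => [[[[[]]][[]]][]][]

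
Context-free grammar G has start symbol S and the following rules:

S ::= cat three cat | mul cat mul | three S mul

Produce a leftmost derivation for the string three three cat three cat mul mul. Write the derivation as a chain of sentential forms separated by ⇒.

S ⇒ three S mul   [S ::= three S mul]
three S mul ⇒ three three S mul mul   [S ::= three S mul]
three three S mul mul ⇒ three three cat three cat mul mul   [S ::= cat three cat]

S ⇒ three S mul ⇒ three three S mul mul ⇒ three three cat three cat mul mul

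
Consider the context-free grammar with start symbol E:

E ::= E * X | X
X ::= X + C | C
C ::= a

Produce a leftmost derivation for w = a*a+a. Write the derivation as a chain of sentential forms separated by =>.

E => E*X   [E ::= E * X]
E*X => X*X   [E ::= X]
X*X => C*X   [X ::= C]
C*X => a*X   [C ::= a]
a*X => a*X+C   [X ::= X + C]
a*X+C => a*C+C   [X ::= C]
a*C+C => a*a+C   [C ::= a]
a*a+C => a*a+a   [C ::= a]

E => E*X => X*X => C*X => a*X => a*X+C => a*C+C => a*a+C => a*a+a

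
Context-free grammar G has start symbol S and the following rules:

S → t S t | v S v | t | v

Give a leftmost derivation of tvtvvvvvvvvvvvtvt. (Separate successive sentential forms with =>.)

S => tSt => tvSvt => tvtStvt => tvtvSvtvt => tvtvvSvvtvt => tvtvvvSvvvtvt => tvtvvvvSvvvvtvt => tvtvvvvvSvvvvvtvt => tvtvvvvvvvvvvvtvt

S => tSt   [S → t S t]
tSt => tvSvt   [S → v S v]
tvSvt => tvtStvt   [S → t S t]
tvtStvt => tvtvSvtvt   [S → v S v]
tvtvSvtvt => tvtvvSvvtvt   [S → v S v]
tvtvvSvvtvt => tvtvvvSvvvtvt   [S → v S v]
tvtvvvSvvvtvt => tvtvvvvSvvvvtvt   [S → v S v]
tvtvvvvSvvvvtvt => tvtvvvvvSvvvvvtvt   [S → v S v]
tvtvvvvvSvvvvvtvt => tvtvvvvvvvvvvvtvt   [S → v]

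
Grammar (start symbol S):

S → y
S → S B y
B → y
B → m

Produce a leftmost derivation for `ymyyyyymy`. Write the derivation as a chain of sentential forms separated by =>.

S=>SBy=>SByBy=>SByByBy=>SByByByBy=>yByByByBy=>ymyByByBy=>ymyyyByBy=>ymyyyyyBy=>ymyyyyymy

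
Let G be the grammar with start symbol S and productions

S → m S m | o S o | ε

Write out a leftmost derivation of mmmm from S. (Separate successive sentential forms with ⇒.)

S ⇒ mSm   [S → m S m]
mSm ⇒ mmSmm   [S → m S m]
mmSmm ⇒ mmmm   [S → ε]

S⇒mSm⇒mmSmm⇒mmmm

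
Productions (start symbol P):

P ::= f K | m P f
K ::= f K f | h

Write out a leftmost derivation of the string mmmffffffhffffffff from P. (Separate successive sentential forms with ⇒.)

P ⇒ mPf   [P ::= m P f]
mPf ⇒ mmPff   [P ::= m P f]
mmPff ⇒ mmmPfff   [P ::= m P f]
mmmPfff ⇒ mmmfKfff   [P ::= f K]
mmmfKfff ⇒ mmmffKffff   [K ::= f K f]
mmmffKffff ⇒ mmmfffKfffff   [K ::= f K f]
mmmfffKfffff ⇒ mmmffffKffffff   [K ::= f K f]
mmmffffKffffff ⇒ mmmfffffKfffffff   [K ::= f K f]
mmmfffffKfffffff ⇒ mmmffffffKffffffff   [K ::= f K f]
mmmffffffKffffffff ⇒ mmmffffffhffffffff   [K ::= h]

P ⇒ mPf ⇒ mmPff ⇒ mmmPfff ⇒ mmmfKfff ⇒ mmmffKffff ⇒ mmmfffKfffff ⇒ mmmffffKffffff ⇒ mmmfffffKfffffff ⇒ mmmffffffKffffffff ⇒ mmmffffffhffffffff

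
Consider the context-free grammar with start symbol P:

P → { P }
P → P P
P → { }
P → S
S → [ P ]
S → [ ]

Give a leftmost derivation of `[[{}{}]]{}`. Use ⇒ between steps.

P ⇒ PP   [P → P P]
PP ⇒ SP   [P → S]
SP ⇒ [P]P   [S → [ P ]]
[P]P ⇒ [S]P   [P → S]
[S]P ⇒ [[P]]P   [S → [ P ]]
[[P]]P ⇒ [[PP]]P   [P → P P]
[[PP]]P ⇒ [[{}P]]P   [P → { }]
[[{}P]]P ⇒ [[{}{}]]P   [P → { }]
[[{}{}]]P ⇒ [[{}{}]]{}   [P → { }]

P⇒PP⇒SP⇒[P]P⇒[S]P⇒[[P]]P⇒[[PP]]P⇒[[{}P]]P⇒[[{}{}]]P⇒[[{}{}]]{}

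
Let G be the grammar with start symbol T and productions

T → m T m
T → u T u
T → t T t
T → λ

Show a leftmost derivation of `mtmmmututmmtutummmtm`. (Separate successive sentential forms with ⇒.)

T ⇒ mTm ⇒ mtTtm ⇒ mtmTmtm ⇒ mtmmTmmtm ⇒ mtmmmTmmmtm ⇒ mtmmmuTummmtm ⇒ mtmmmutTtummmtm ⇒ mtmmmutuTutummmtm ⇒ mtmmmututTtutummmtm ⇒ mtmmmututmTmtutummmtm ⇒ mtmmmututmmtutummmtm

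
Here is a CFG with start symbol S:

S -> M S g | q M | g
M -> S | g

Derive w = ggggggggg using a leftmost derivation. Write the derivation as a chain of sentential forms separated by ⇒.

S ⇒ MSg ⇒ SSg ⇒ MSgSg ⇒ SSgSg ⇒ MSgSgSg ⇒ SSgSgSg ⇒ MSgSgSgSg ⇒ gSgSgSgSg ⇒ gggSgSgSg ⇒ gggggSgSg ⇒ gggggggSg ⇒ ggggggggg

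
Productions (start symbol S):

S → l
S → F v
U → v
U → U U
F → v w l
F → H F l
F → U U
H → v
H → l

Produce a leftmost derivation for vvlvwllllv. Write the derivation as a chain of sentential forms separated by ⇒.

S ⇒ Fv ⇒ HFlv ⇒ vFlv ⇒ vHFllv ⇒ vvFllv ⇒ vvHFlllv ⇒ vvlFlllv ⇒ vvlvwllllv

S ⇒ Fv   [S → F v]
Fv ⇒ HFlv   [F → H F l]
HFlv ⇒ vFlv   [H → v]
vFlv ⇒ vHFllv   [F → H F l]
vHFllv ⇒ vvFllv   [H → v]
vvFllv ⇒ vvHFlllv   [F → H F l]
vvHFlllv ⇒ vvlFlllv   [H → l]
vvlFlllv ⇒ vvlvwllllv   [F → v w l]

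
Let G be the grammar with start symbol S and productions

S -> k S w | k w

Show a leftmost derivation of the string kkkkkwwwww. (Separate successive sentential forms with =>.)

S => kSw => kkSww => kkkSwww => kkkkSwwww => kkkkkwwwww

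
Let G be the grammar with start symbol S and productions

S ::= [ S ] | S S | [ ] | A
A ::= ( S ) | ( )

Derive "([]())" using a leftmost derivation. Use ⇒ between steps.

S ⇒ A ⇒ (S) ⇒ (SS) ⇒ ([]S) ⇒ ([]A) ⇒ ([]())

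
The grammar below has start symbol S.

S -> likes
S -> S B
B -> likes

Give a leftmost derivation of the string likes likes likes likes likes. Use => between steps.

S => S B   [S -> S B]
S B => S B B   [S -> S B]
S B B => S B B B   [S -> S B]
S B B B => S B B B B   [S -> S B]
S B B B B => likes B B B B   [S -> likes]
likes B B B B => likes likes B B B   [B -> likes]
likes likes B B B => likes likes likes B B   [B -> likes]
likes likes likes B B => likes likes likes likes B   [B -> likes]
likes likes likes likes B => likes likes likes likes likes   [B -> likes]

S => S B => S B B => S B B B => S B B B B => likes B B B B => likes likes B B B => likes likes likes B B => likes likes likes likes B => likes likes likes likes likes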